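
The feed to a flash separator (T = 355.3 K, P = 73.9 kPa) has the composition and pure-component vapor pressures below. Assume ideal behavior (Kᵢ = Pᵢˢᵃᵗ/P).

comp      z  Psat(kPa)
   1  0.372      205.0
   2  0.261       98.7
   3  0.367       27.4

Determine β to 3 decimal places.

β = 0.632

Raoult's law: Kᵢ = Pᵢˢᵃᵗ/P = Pᵢˢᵃᵗ/73.9.
  K_1 = 205.0/73.9 = 2.77402, K_2 = 98.7/73.9 = 1.33559, K_3 = 27.4/73.9 = 0.37077
Let β = V/F and solve Σ zᵢ(Kᵢ−1)/(1+β(Kᵢ−1)) = 0.
Check two-phase: ΣzᵢKᵢ = 1.517 > 1 and Σzᵢ/Kᵢ = 1.319 > 1, so g(0) = 0.517 > 0 and g(1) = -0.319 < 0.
Iterate (Newton) starting at β = 0.57:
  β = 0.570: g = 0.0416, g' = -0.663 → β = 0.633
  β = 0.633: g = -0.0005, g' = -0.681 → β = 0.632
Converged at β = 0.632.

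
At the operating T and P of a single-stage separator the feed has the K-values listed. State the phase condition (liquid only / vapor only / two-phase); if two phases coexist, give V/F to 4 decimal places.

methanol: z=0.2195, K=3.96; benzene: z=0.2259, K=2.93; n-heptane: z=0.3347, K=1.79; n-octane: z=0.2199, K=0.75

ΣzᵢKᵢ = 2.2951; Σzᵢ/Kᵢ = 0.6127.
Since Σzᵢ/Kᵢ < 1 the mixture is above its dew point — single vapor phase.

vapor only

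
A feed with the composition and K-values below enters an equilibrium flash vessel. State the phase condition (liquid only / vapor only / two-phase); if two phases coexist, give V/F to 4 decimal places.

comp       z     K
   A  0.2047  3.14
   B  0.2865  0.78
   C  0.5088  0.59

ΣzᵢKᵢ = 1.1664; Σzᵢ/Kᵢ = 1.2949.
Both exceed 1, so a two-phase solution exists.
Newton–Raphson from ψ = 0.55:
  ψ = 0.5500: g = -0.13983, g' = -0.3583 → ψ = 0.1598
  ψ = 0.1598: g = 0.03789, g' = -0.6334 → ψ = 0.2196
  ψ = 0.2196: g = 0.00254, g' = -0.5525 → ψ = 0.2242
Converged at ψ = 0.2242.

two-phase, V/F = 0.2242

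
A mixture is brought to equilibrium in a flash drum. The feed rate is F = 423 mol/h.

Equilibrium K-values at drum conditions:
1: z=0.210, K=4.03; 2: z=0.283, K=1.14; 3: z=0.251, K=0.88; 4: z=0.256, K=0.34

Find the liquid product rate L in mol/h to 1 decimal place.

Let β = V/F and solve Σ zᵢ(Kᵢ−1)/(1+β(Kᵢ−1)) = 0.
Feasibility: ΣzᵢKᵢ = 1.477, Σzᵢ/Kᵢ = 1.339 — both > 1, two phases present.
Newton–Raphson from β = 0.5:
  β = 0.500: g = 0.0058, g' = -0.562 → β = 0.510
Converged at β = 0.510.
Then V = β·F = 0.5104·423 = 215.9 mol/h and L = F − V = 207.1 mol/h.

L = 207.1 mol/h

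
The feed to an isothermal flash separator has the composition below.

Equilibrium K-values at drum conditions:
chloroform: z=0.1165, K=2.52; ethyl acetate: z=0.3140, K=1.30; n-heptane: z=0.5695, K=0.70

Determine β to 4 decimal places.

β = 0.4004

Material balance + equilibrium reduce to Σ zᵢ(Kᵢ−1)/(1+β(Kᵢ−1)) = 0.
g(0) = ΣzᵢKᵢ − 1 = 0.1004 and g(1) = 1 − Σzᵢ/Kᵢ = -0.1013, so a root lies in (0, 1).
Newton–Raphson from β = 0.5:
  β = 0.5000: g = -0.01847, g' = -0.1792 → β = 0.3969
  β = 0.3969: g = 0.00068, g' = -0.1933 → β = 0.4004
Converged at β = 0.4004.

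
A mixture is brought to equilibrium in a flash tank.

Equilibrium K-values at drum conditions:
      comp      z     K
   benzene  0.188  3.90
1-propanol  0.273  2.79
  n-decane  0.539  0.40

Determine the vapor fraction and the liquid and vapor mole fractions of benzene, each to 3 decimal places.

ψ = 0.520, x_benzene = 0.075, y_benzene = 0.292

Material balance + equilibrium reduce to Σ zᵢ(Kᵢ−1)/(1+ψ(Kᵢ−1)) = 0.
g(0) = ΣzᵢKᵢ − 1 = 0.710 and g(1) = 1 − Σzᵢ/Kᵢ = -0.494, so a root lies in (0, 1).
Newton iteration, ψ⁰ = 0.36:
  ψ = 0.360: g = 0.1514, g' = -1.018 → ψ = 0.509
  ψ = 0.509: g = 0.0105, g' = -0.900 → ψ = 0.520
Converged at ψ = 0.520.
Compositions from xᵢ = zᵢ/(1+ψ(Kᵢ−1)), yᵢ = Kᵢxᵢ:
  benzene: x = 0.075, y = 0.292
  1-propanol: x = 0.141, y = 0.394
  n-decane: x = 0.784, y = 0.313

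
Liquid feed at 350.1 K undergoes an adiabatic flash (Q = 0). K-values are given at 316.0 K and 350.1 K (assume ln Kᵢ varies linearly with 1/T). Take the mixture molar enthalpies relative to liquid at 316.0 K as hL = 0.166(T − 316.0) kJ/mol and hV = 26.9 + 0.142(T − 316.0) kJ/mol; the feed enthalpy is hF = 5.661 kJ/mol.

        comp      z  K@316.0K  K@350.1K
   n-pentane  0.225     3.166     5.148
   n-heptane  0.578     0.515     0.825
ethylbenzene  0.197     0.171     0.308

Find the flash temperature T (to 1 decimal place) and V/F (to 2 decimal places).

Adiabatic flash: solve Rachford–Rice at each trial T, then check hF = ψ·hV(T) + (1−ψ)·hL(T).
  T = 316.0 K: K = (3.166, 0.515, 0.171), RR gives ψ = 0.035, H_out = 0.933 kJ/mol
  T = 350.1 K: K = (5.148, 0.825, 0.308), RR gives ψ = 0.476, H_out = 18.081 kJ/mol
  T = 333.1 K: K = (4.091, 0.660, 0.233), RR gives ψ = 0.240, H_out = 9.203 kJ/mol
  T = 324.6 K: K = (3.614, 0.585, 0.201), RR gives ψ = 0.139, H_out = 5.136 kJ/mol
  T = 328.9 K: K = (3.851, 0.623, 0.217), RR gives ψ = 0.190, H_out = 7.188 kJ/mol
  T = 326.8 K: K = (3.734, 0.604, 0.209), RR gives ψ = 0.165, H_out = 6.186 kJ/mol
Linear interpolation between T = 324.6 (H_out = 5.136) and T = 326.8 (H_out = 6.186) on hF = 5.661 gives T ≈ 325.7 K, at which ψ = 0.15.

T = 325.7 K, V/F = 0.15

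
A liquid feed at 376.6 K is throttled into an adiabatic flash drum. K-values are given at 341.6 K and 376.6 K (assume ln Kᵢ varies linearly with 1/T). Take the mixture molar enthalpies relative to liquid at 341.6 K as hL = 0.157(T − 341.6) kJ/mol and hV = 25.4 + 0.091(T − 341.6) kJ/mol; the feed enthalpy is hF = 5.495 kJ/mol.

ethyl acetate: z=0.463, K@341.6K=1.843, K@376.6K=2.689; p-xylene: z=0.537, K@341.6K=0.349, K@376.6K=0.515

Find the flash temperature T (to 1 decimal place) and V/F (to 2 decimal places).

Adiabatic flash: solve Rachford–Rice at each trial T, then check hF = ψ·hV(T) + (1−ψ)·hL(T).
  T = 341.6 K: K = (1.843, 0.349), RR gives ψ = 0.074, H_out = 1.885 kJ/mol
  T = 376.6 K: K = (2.689, 0.515), RR gives ψ = 0.637, H_out = 20.196 kJ/mol
  T = 359.1 K: K = (2.247, 0.428), RR gives ψ = 0.379, H_out = 11.929 kJ/mol
  T = 350.4 K: K = (2.041, 0.388), RR gives ψ = 0.240, H_out = 7.347 kJ/mol
  T = 346.0 K: K = (1.941, 0.368), RR gives ψ = 0.162, H_out = 4.756 kJ/mol
  T = 348.2 K: K = (1.991, 0.378), RR gives ψ = 0.202, H_out = 6.081 kJ/mol
Linear interpolation between T = 346.0 (H_out = 4.756) and T = 348.2 (H_out = 6.081) on hF = 5.495 gives T ≈ 347.2 K, at which ψ = 0.18.

T = 347.2 K, V/F = 0.18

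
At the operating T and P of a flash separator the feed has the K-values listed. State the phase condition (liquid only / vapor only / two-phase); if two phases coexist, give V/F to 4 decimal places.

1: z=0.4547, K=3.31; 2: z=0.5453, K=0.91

ΣzᵢKᵢ = 2.0013; Σzᵢ/Kᵢ = 0.7366.
Since Σzᵢ/Kᵢ < 1 the mixture is above its dew point — single vapor phase.

vapor only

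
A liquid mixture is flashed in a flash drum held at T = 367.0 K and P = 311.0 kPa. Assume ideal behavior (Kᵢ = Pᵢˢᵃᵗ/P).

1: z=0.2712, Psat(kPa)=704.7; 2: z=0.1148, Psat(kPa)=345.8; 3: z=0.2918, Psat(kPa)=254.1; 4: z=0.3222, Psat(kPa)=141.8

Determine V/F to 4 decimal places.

Raoult's law: Kᵢ = Pᵢˢᵃᵗ/P = Pᵢˢᵃᵗ/311.0.
  K_1 = 704.7/311.0 = 2.265916, K_2 = 345.8/311.0 = 1.111897, K_3 = 254.1/311.0 = 0.817042, K_4 = 141.8/311.0 = 0.455949
Newton–Raphson from V/F = 0.54:
  V/F = 0.5400: g = -0.09142, g' = -0.3579 → V/F = 0.2845
  V/F = 0.2845: g = 0.00114, g' = -0.3806 → V/F = 0.2875
Converged at V/F = 0.2875.

V/F = 0.2875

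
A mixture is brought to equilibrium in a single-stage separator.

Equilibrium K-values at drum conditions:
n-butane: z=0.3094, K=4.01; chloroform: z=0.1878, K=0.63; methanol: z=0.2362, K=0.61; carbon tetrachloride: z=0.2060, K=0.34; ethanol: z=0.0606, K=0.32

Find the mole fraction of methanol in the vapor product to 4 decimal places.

Material balance + equilibrium reduce to Σ zᵢ(Kᵢ−1)/(1+V/F(Kᵢ−1)) = 0.
g(0) = ΣzᵢKᵢ − 1 = 0.5925 and g(1) = 1 − Σzᵢ/Kᵢ = -0.5577, so a root lies in (0, 1).
Newton iteration, V/F⁰ = 0.5:
  V/F = 0.5000: g = -0.09328, g' = -0.8051 → V/F = 0.3841
  V/F = 0.3841: g = 0.00464, g' = -0.8999 → V/F = 0.3893
Converged at V/F = 0.3893.
Compositions from xᵢ = zᵢ/(1+V/F(Kᵢ−1)), yᵢ = Kᵢxᵢ:
  n-butane: x = 0.1425, y = 0.5713
  chloroform: x = 0.2194, y = 0.1382
  methanol: x = 0.2785, y = 0.1699
  carbon tetrachloride: x = 0.2772, y = 0.0943
  ethanol: x = 0.0824, y = 0.0264

y_methanol = 0.1699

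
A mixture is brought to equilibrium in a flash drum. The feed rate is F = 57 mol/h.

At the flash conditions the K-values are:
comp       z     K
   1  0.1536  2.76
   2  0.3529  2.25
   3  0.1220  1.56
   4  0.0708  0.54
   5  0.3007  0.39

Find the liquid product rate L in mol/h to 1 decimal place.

L = 13.9 mol/h

Newton iteration, ψ⁰ = 0.5:
  ψ = 0.5000: g = 0.16241, g' = -0.6237 → ψ = 0.7604
  ψ = 0.7604: g = -0.00252, g' = -0.6754 → ψ = 0.7567
Converged at ψ = 0.7567.
Then V = ψ·F = 0.7567·57 = 43.1 mol/h and L = F − V = 13.9 mol/h.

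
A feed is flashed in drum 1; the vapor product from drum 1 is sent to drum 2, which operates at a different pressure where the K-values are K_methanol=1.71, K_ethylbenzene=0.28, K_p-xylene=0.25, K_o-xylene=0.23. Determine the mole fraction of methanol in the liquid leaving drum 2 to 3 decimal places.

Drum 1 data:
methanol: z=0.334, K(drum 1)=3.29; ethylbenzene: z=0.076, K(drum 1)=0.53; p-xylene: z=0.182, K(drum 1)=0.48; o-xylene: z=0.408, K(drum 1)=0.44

Drum 1:
Newton iteration, ψ₁⁰ = 0.5:
  ψ₁ = 0.500: g = -0.1353, g' = -0.746 → ψ₁ = 0.319
  ψ₁ = 0.319: g = 0.0087, g' = -0.869 → ψ₁ = 0.329
Converged at ψ₁ = 0.329.
Drum-1 compositions:
  methanol: x = 0.191, y = 0.627
  ethylbenzene: x = 0.090, y = 0.048
  p-xylene: x = 0.220, y = 0.105
  o-xylene: x = 0.500, y = 0.220
Drum-2 feed = drum-1 vapor: z₂ = (0.6270, 0.0476, 0.1054, 0.2200).
Drum 2:
Material balance + equilibrium reduce to Σ zᵢ(Kᵢ−1)/(1+ψ₂(Kᵢ−1)) = 0.
Check two-phase: ΣzᵢKᵢ = 1.162 > 1 and Σzᵢ/Kᵢ = 1.915 > 1, so g(0) = 0.162 > 0 and g(1) = -0.915 < 0.
Newton–Raphson from ψ₂ = 0.61:
  ψ₂ = 0.610: g = -0.2157, g' = -0.898 → ψ₂ = 0.370
  ψ₂ = 0.370: g = -0.0403, g' = -0.613 → ψ₂ = 0.304
  ψ₂ = 0.304: g = -0.0013, g' = -0.576 → ψ₂ = 0.302
Converged at ψ₂ = 0.302.
  methanol: x = 0.516, y = 0.883
  ethylbenzene: x = 0.061, y = 0.017
  p-xylene: x = 0.136, y = 0.034
  o-xylene: x = 0.287, y = 0.066

x_methanol (drum 2) = 0.516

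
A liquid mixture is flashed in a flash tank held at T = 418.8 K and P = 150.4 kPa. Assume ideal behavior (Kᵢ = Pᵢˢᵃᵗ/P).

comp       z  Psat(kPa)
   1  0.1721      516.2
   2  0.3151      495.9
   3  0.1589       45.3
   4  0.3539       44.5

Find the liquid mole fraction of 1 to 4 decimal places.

Raoult's law: Kᵢ = Pᵢˢᵃᵗ/P = Pᵢˢᵃᵗ/150.4.
  K_1 = 516.2/150.4 = 3.432181, K_2 = 495.9/150.4 = 3.297207, K_3 = 45.3/150.4 = 0.301197, K_4 = 44.5/150.4 = 0.295878
Iterate (Newton) starting at ψ = 0.5:
  ψ = 0.5000: g = -0.02949, g' = -1.1687 → ψ = 0.4748
Converged at ψ = 0.4748.
Compositions from xᵢ = zᵢ/(1+ψ(Kᵢ−1)), yᵢ = Kᵢxᵢ:
  1: x = 0.0799, y = 0.2741
  2: x = 0.1507, y = 0.4970
  3: x = 0.2378, y = 0.0716
  4: x = 0.5316, y = 0.1573

x_1 = 0.0799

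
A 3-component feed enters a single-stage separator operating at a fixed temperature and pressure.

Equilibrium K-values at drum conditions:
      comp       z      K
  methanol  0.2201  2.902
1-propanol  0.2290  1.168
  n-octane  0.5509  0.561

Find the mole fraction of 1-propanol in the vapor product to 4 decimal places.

Iterate (Newton) starting at ψ = 0.66:
  ψ = 0.6600: g = -0.12025, g' = -0.3722 → ψ = 0.3369
  ψ = 0.3369: g = 0.00771, g' = -0.4477 → ψ = 0.3542
  ψ = 0.3542: g = 0.00008, g' = -0.4389 → ψ = 0.3543
Converged at ψ = 0.3543.
Compositions from xᵢ = zᵢ/(1+ψ(Kᵢ−1)), yᵢ = Kᵢxᵢ:
  methanol: x = 0.1315, y = 0.3816
  1-propanol: x = 0.2161, y = 0.2524
  n-octane: x = 0.6524, y = 0.3660

y_1-propanol = 0.2524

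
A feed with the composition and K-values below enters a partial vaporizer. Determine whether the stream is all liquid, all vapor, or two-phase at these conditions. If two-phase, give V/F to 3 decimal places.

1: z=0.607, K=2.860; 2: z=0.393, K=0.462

two-phase, V/F = 0.917

ΣzᵢKᵢ = 1.918; Σzᵢ/Kᵢ = 1.063.
Both exceed 1, so a two-phase solution exists.
Material balance + equilibrium reduce to Σ zᵢ(Kᵢ−1)/(1+ψ(Kᵢ−1)) = 0.
Binary case is linear: z₁(K₁−1)(1+ψ(K₂−1)) + z₂(K₂−1)(1+ψ(K₁−1)) = 0
⇒ ψ = [z₁(K₁−1)+z₂(K₂−1)] / [−(K₁−1)(K₂−1)] = 0.9176/1.0007 = 0.917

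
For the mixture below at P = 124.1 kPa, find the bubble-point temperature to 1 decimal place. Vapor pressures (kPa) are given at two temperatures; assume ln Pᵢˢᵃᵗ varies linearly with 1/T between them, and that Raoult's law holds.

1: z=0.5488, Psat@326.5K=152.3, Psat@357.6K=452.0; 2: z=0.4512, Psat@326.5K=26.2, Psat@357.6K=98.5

Bubble-point temperature: ΣzᵢPᵢˢᵃᵗ(T) = P. Interpolate ln Pᵢˢᵃᵗ = aᵢ + bᵢ/T.
  T = 326.5 K: ΣzᵢPᵢˢᵃᵗ = 95.40 kPa
  T = 357.6 K: ΣzᵢPᵢˢᵃᵗ = 292.50 kPa
  T = 342.1 K: ΣzᵢPᵢˢᵃᵗ = 171.52 kPa
  T = 334.3 K: ΣzᵢPᵢˢᵃᵗ = 128.77 kPa
  T = 330.4 K: ΣzᵢPᵢˢᵃᵗ = 111.03 kPa
  T = 332.4 K: ΣzᵢPᵢˢᵃᵗ = 119.85 kPa
Interpolating between 332.4 K and 334.3 K gives T ≈ 333.3 K.

T = 333.3 K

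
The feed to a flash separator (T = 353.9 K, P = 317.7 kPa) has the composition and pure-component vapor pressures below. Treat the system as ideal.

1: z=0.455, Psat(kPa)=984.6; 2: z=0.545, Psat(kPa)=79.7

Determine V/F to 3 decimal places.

V/F = 0.348

Raoult's law: Kᵢ = Pᵢˢᵃᵗ/P = Pᵢˢᵃᵗ/317.7.
  K_1 = 984.6/317.7 = 3.09915, K_2 = 79.7/317.7 = 0.25087
Material balance + equilibrium reduce to Σ zᵢ(Kᵢ−1)/(1+V/F(Kᵢ−1)) = 0.
Check two-phase: ΣzᵢKᵢ = 1.547 > 1 and Σzᵢ/Kᵢ = 2.319 > 1, so g(0) = 0.547 > 0 and g(1) = -1.319 < 0.
Newton–Raphson from V/F = 0.5:
  V/F = 0.500: g = -0.1868, g' = -1.259 → V/F = 0.352
  V/F = 0.352: g = -0.0048, g' = -1.227 → V/F = 0.348
Converged at V/F = 0.348.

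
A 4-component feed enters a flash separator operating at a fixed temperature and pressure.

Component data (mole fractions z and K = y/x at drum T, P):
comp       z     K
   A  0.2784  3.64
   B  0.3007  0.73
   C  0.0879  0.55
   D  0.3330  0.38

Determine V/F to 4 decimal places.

V/F = 0.3271

Rachford–Rice: g(V/F) = Σ zᵢ(Kᵢ−1)/(1+V/F(Kᵢ−1)) = 0.
Feasibility: ΣzᵢKᵢ = 1.4078, Σzᵢ/Kᵢ = 1.5245 — both > 1, two phases present.
Iterate (Newton) starting at V/F = 0.43:
  V/F = 0.4300: g = -0.07819, g' = -0.7190 → V/F = 0.3213
  V/F = 0.3213: g = 0.00474, g' = -0.8183 → V/F = 0.3270
  V/F = 0.3270: g = 0.00002, g' = -0.8111 → V/F = 0.3271
Converged at V/F = 0.3271.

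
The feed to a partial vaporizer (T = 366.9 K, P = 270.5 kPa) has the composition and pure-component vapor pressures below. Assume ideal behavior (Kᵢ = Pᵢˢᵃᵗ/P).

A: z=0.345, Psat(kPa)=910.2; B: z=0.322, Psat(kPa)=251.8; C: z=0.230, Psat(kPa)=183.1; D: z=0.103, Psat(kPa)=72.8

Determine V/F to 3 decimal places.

Raoult's law: Kᵢ = Pᵢˢᵃᵗ/P = Pᵢˢᵃᵗ/270.5.
  K_A = 910.2/270.5 = 3.36488, K_B = 251.8/270.5 = 0.93087, K_C = 183.1/270.5 = 0.67689, K_D = 72.8/270.5 = 0.26913
Newton–Raphson from V/F = 0.5:
  V/F = 0.500: g = 0.1435, g' = -0.578 → V/F = 0.749
  V/F = 0.749: g = 0.0068, g' = -0.563 → V/F = 0.761
Converged at V/F = 0.761.

V/F = 0.761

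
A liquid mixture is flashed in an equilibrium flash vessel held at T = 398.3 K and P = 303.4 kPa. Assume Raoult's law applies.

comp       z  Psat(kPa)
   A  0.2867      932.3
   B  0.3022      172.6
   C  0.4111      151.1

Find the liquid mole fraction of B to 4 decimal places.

Raoult's law: Kᵢ = Pᵢˢᵃᵗ/P = Pᵢˢᵃᵗ/303.4.
  K_A = 932.3/303.4 = 3.072841, K_B = 172.6/303.4 = 0.568886, K_C = 151.1/303.4 = 0.498022
Let ψ = V/F and solve Σ zᵢ(Kᵢ−1)/(1+ψ(Kᵢ−1)) = 0.
g(0) = ΣzᵢKᵢ − 1 = 0.2576 and g(1) = 1 − Σzᵢ/Kᵢ = -0.4500, so a root lies in (0, 1).
Newton–Raphson from ψ = 0.62:
  ψ = 0.6200: g = -0.21736, g' = -0.5589 → ψ = 0.2311
  ψ = 0.2311: g = 0.02368, g' = -0.7650 → ψ = 0.2620
  ψ = 0.2620: g = 0.00062, g' = -0.7260 → ψ = 0.2629
Converged at ψ = 0.2629.
Compositions from xᵢ = zᵢ/(1+ψ(Kᵢ−1)), yᵢ = Kᵢxᵢ:
  A: x = 0.1856, y = 0.5702
  B: x = 0.3408, y = 0.1939
  C: x = 0.4736, y = 0.2359

x_B = 0.3408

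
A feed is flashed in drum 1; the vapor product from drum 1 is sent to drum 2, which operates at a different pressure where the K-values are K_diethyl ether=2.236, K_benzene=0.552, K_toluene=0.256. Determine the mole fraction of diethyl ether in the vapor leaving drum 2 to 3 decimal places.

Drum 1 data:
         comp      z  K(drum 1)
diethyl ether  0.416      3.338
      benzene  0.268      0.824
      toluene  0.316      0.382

Drum 1:
Material balance + equilibrium reduce to Σ zᵢ(Kᵢ−1)/(1+ψ₁(Kᵢ−1)) = 0.
Check two-phase: ΣzᵢKᵢ = 1.730 > 1 and Σzᵢ/Kᵢ = 1.277 > 1, so g(0) = 0.730 > 0 and g(1) = -0.277 < 0.
Newton iteration, ψ₁⁰ = 0.47:
  ψ₁ = 0.470: g = 0.1367, g' = -0.766 → ψ₁ = 0.649
  ψ₁ = 0.649: g = 0.0073, g' = -0.706 → ψ₁ = 0.659
Converged at ψ₁ = 0.659.
Drum-1 compositions:
  diethyl ether: x = 0.164, y = 0.547
  benzene: x = 0.303, y = 0.250
  toluene: x = 0.533, y = 0.204
Drum-2 feed = drum-1 vapor: z₂ = (0.5466, 0.2498, 0.2036).
Drum 2:
Material balance + equilibrium reduce to Σ zᵢ(Kᵢ−1)/(1+ψ₂(Kᵢ−1)) = 0.
Check two-phase: ΣzᵢKᵢ = 1.412 > 1 and Σzᵢ/Kᵢ = 1.492 > 1, so g(0) = 0.412 > 0 and g(1) = -0.492 < 0.
Newton–Raphson from ψ₂ = 0.5:
  ψ₂ = 0.500: g = 0.0320, g' = -0.688 → ψ₂ = 0.547
  ψ₂ = 0.547: g = -0.0004, g' = -0.706 → ψ₂ = 0.546
Converged at ψ₂ = 0.546.
  diethyl ether: x = 0.326, y = 0.730
  benzene: x = 0.331, y = 0.183
  toluene: x = 0.343, y = 0.088

y_diethyl ether (drum 2) = 0.730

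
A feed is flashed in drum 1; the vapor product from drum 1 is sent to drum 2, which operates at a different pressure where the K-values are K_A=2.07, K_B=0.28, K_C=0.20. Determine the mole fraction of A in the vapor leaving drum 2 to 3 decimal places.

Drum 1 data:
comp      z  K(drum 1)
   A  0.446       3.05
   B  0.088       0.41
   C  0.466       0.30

y_A (drum 2) = 0.877

Drum 1:
Rachford–Rice: g(ψ₁) = Σ zᵢ(Kᵢ−1)/(1+ψ₁(Kᵢ−1)) = 0.
Feasibility: ΣzᵢKᵢ = 1.536, Σzᵢ/Kᵢ = 1.914 — both > 1, two phases present.
Newton–Raphson from ψ₁ = 0.5:
  ψ₁ = 0.500: g = -0.1240, g' = -1.059 → ψ₁ = 0.383
  ψ₁ = 0.383: g = -0.0005, g' = -1.066 → ψ₁ = 0.382
Converged at ψ₁ = 0.382.
Drum-1 compositions:
  A: x = 0.250, y = 0.762
  B: x = 0.114, y = 0.047
  C: x = 0.636, y = 0.191
Drum-2 feed = drum-1 vapor: z₂ = (0.7625, 0.0466, 0.1909).
Drum 2:
Let ψ₂ = V/F and solve Σ zᵢ(Kᵢ−1)/(1+ψ₂(Kᵢ−1)) = 0.
Feasibility: ΣzᵢKᵢ = 1.630, Σzᵢ/Kᵢ = 1.489 — both > 1, two phases present.
Newton–Raphson from ψ₂ = 0.44:
  ψ₂ = 0.440: g = 0.2699, g' = -0.746 → ψ₂ = 0.802
  ψ₂ = 0.802: g = -0.0660, g' = -1.338 → ψ₂ = 0.752
  ψ₂ = 0.752: g = -0.0048, g' = -1.154 → ψ₂ = 0.748
Converged at ψ₂ = 0.748.
  A: x = 0.423, y = 0.877
  B: x = 0.101, y = 0.028
  C: x = 0.476, y = 0.095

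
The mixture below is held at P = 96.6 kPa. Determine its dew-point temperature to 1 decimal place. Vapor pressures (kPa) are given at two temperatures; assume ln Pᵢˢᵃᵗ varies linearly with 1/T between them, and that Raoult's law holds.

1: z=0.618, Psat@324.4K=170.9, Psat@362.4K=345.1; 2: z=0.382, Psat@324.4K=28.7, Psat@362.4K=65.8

Dew-point temperature: Σzᵢ·P/Pᵢˢᵃᵗ(T) = 1. Interpolate ln Pᵢˢᵃᵗ = aᵢ + bᵢ/T.
  T = 324.4 K: ΣzᵢP/Pᵢˢᵃᵗ = 1.6351
  T = 362.4 K: ΣzᵢP/Pᵢˢᵃᵗ = 0.7338
  T = 343.4 K: ΣzᵢP/Pᵢˢᵃᵗ = 1.0710
  T = 352.9 K: ΣzᵢP/Pᵢˢᵃᵗ = 0.8819
  T = 348.1 K: ΣzᵢP/Pᵢˢᵃᵗ = 0.9716
  T = 345.8 K: ΣzᵢP/Pᵢˢᵃᵗ = 1.0187
Interpolating between 345.8 K and 348.1 K gives T ≈ 346.7 K.

T = 346.7 K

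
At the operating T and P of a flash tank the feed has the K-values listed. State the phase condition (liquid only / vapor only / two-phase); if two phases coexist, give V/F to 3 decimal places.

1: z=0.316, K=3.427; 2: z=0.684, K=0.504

ΣzᵢKᵢ = 1.428; Σzᵢ/Kᵢ = 1.449.
Both exceed 1, so a two-phase solution exists.
Material balance + equilibrium reduce to Σ zᵢ(Kᵢ−1)/(1+ψ(Kᵢ−1)) = 0.
Binary case is linear: z₁(K₁−1)(1+ψ(K₂−1)) + z₂(K₂−1)(1+ψ(K₁−1)) = 0
⇒ ψ = [z₁(K₁−1)+z₂(K₂−1)] / [−(K₁−1)(K₂−1)] = 0.4277/1.2038 = 0.355

two-phase, V/F = 0.355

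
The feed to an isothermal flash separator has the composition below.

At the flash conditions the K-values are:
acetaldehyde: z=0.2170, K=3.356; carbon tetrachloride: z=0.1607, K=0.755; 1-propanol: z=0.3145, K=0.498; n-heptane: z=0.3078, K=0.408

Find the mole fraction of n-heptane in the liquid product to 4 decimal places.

Let β = V/F and solve Σ zᵢ(Kᵢ−1)/(1+β(Kᵢ−1)) = 0.
Feasibility: ΣzᵢKᵢ = 1.1318, Σzᵢ/Kᵢ = 1.6634 — both > 1, two phases present.
Newton–Raphson from β = 0.67:
  β = 0.6700: g = -0.38873, g' = -0.6712 → β = 0.0909
  β = 0.0909: g = 0.02282, g' = -1.0347 → β = 0.1129
  β = 0.1129: g = 0.00068, g' = -0.9746 → β = 0.1136
Converged at β = 0.1136.
Compositions from xᵢ = zᵢ/(1+β(Kᵢ−1)), yᵢ = Kᵢxᵢ:
  acetaldehyde: x = 0.1712, y = 0.5745
  carbon tetrachloride: x = 0.1653, y = 0.1248
  1-propanol: x = 0.3335, y = 0.1661
  n-heptane: x = 0.3300, y = 0.1346

x_n-heptane = 0.3300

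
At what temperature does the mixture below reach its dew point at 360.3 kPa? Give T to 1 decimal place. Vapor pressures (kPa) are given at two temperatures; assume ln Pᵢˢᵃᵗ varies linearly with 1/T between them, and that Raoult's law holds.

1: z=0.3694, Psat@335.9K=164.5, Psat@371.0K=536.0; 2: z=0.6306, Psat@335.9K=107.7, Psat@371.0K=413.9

T = 364.3 K

Dew-point temperature: Σzᵢ·P/Pᵢˢᵃᵗ(T) = 1. Interpolate ln Pᵢˢᵃᵗ = aᵢ + bᵢ/T.
  T = 335.9 K: ΣzᵢP/Pᵢˢᵃᵗ = 2.9187
  T = 371.0 K: ΣzᵢP/Pᵢˢᵃᵗ = 0.7972
  T = 353.4 K: ΣzᵢP/Pᵢˢᵃᵗ = 1.4787
  T = 362.2 K: ΣzᵢP/Pᵢˢᵃᵗ = 1.0775
  T = 366.6 K: ΣzᵢP/Pᵢˢᵃᵗ = 0.9251
  T = 364.4 K: ΣzᵢP/Pᵢˢᵃᵗ = 0.9979
Interpolating between 362.2 K and 364.4 K gives T ≈ 364.3 K.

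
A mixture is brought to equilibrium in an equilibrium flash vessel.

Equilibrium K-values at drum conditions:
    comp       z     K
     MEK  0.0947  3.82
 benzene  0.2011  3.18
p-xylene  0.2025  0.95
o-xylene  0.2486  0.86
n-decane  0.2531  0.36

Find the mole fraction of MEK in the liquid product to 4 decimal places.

x_MEK = 0.0367

Material balance + equilibrium reduce to Σ zᵢ(Kᵢ−1)/(1+β(Kᵢ−1)) = 0.
Feasibility: ΣzᵢKᵢ = 1.4985, Σzᵢ/Kᵢ = 1.2933 — both > 1, two phases present.
Newton iteration, β⁰ = 0.61:
  β = 0.6100: g = -0.02787, g' = -0.5632 → β = 0.5605
Converged at β = 0.5605.
Compositions from xᵢ = zᵢ/(1+β(Kᵢ−1)), yᵢ = Kᵢxᵢ:
  MEK: x = 0.0367, y = 0.1402
  benzene: x = 0.0905, y = 0.2878
  p-xylene: x = 0.2083, y = 0.1979
  o-xylene: x = 0.2698, y = 0.2320
  n-decane: x = 0.3947, y = 0.1421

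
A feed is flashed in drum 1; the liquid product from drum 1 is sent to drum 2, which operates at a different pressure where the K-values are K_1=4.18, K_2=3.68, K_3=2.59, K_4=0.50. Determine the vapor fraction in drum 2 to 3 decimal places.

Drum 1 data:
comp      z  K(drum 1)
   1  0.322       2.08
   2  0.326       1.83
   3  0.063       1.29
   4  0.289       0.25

V/F (drum 2) = 0.725

Drum 1:
Iterate (Newton) starting at ψ₁ = 0.32:
  ψ₁ = 0.320: g = 0.2038, g' = -0.634 → ψ₁ = 0.642
  ψ₁ = 0.642: g = -0.0204, g' = -0.834 → ψ₁ = 0.617
Converged at ψ₁ = 0.617.
Drum-1 compositions:
  1: x = 0.193, y = 0.402
  2: x = 0.216, y = 0.395
  3: x = 0.053, y = 0.069
  4: x = 0.538, y = 0.134
Drum-2 feed = drum-1 liquid: z₂ = (0.1933, 0.2156, 0.0534, 0.5376).
Drum 2:
Iterate (Newton) starting at ψ₂ = 0.33:
  ψ₂ = 0.330: g = 0.3404, g' = -1.152 → ψ₂ = 0.625
  ψ₂ = 0.625: g = 0.0731, g' = -0.754 → ψ₂ = 0.722
  ψ₂ = 0.722: g = 0.0020, g' = -0.718 → ψ₂ = 0.725
Converged at ψ₂ = 0.725.
  1: x = 0.058, y = 0.244
  2: x = 0.073, y = 0.270
  3: x = 0.025, y = 0.064
  4: x = 0.843, y = 0.422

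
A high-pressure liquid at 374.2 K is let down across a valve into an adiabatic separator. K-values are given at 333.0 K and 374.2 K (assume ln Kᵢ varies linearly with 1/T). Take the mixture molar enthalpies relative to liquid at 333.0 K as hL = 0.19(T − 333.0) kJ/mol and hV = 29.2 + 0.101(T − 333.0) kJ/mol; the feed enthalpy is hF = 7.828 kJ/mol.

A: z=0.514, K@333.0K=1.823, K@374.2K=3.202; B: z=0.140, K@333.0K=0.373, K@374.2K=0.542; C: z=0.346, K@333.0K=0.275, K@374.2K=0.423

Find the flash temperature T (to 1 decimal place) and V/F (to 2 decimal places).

T = 337.5 K, V/F = 0.24

Adiabatic flash: solve Rachford–Rice at each trial T, then check hF = ψ·hV(T) + (1−ψ)·hL(T).
  T = 333.0 K: K = (1.823, 0.373, 0.275), RR gives ψ = 0.147, H_out = 4.287 kJ/mol
  T = 374.2 K: K = (3.202, 0.542, 0.423), RR gives ψ = 0.721, H_out = 26.231 kJ/mol
  T = 353.6 K: K = (2.456, 0.455, 0.345), RR gives ψ = 0.489, H_out = 17.291 kJ/mol
  T = 343.3 K: K = (2.125, 0.413, 0.309), RR gives ψ = 0.345, H_out = 11.709 kJ/mol
  T = 338.1 K: K = (1.969, 0.393, 0.292), RR gives ψ = 0.255, H_out = 8.288 kJ/mol
  T = 335.6 K: K = (1.897, 0.383, 0.283), RR gives ψ = 0.205, H_out = 6.424 kJ/mol
  T = 336.9 K: K = (1.934, 0.388, 0.288), RR gives ψ = 0.231, H_out = 7.415 kJ/mol
Linear interpolation between T = 336.9 (H_out = 7.415) and T = 338.1 (H_out = 8.288) on hF = 7.828 gives T ≈ 337.5 K, at which ψ = 0.24.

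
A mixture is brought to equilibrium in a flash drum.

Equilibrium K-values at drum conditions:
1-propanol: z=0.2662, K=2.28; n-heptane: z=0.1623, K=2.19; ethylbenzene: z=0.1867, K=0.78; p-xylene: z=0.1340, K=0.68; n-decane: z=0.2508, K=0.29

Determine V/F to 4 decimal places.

Material balance + equilibrium reduce to Σ zᵢ(Kᵢ−1)/(1+V/F(Kᵢ−1)) = 0.
g(0) = ΣzᵢKᵢ − 1 = 0.2719 and g(1) = 1 − Σzᵢ/Kᵢ = -0.4921, so a root lies in (0, 1).
Newton–Raphson from V/F = 0.6:
  V/F = 0.6000: g = -0.10521, g' = -0.6345 → V/F = 0.4342
  V/F = 0.4342: g = -0.00628, g' = -0.5739 → V/F = 0.4232
Converged at V/F = 0.4232.

V/F = 0.4232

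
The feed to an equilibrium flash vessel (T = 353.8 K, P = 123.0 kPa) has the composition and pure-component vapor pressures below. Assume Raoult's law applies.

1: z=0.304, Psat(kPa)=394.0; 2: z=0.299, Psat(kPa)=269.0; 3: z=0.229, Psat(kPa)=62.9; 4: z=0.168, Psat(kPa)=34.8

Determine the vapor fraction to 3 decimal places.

Raoult's law: Kᵢ = Pᵢˢᵃᵗ/P = Pᵢˢᵃᵗ/123.0.
  K_1 = 394.0/123.0 = 3.20325, K_2 = 269.0/123.0 = 2.18699, K_3 = 62.9/123.0 = 0.51138, K_4 = 34.8/123.0 = 0.28293
Let ψ = V/F and solve Σ zᵢ(Kᵢ−1)/(1+ψ(Kᵢ−1)) = 0.
Check two-phase: ΣzᵢKᵢ = 1.792 > 1 and Σzᵢ/Kᵢ = 1.273 > 1, so g(0) = 0.792 > 0 and g(1) = -0.273 < 0.
Newton iteration, ψ⁰ = 0.63:
  ψ = 0.630: g = 0.1021, g' = -0.798 → ψ = 0.758
  ψ = 0.758: g = -0.0039, g' = -0.876 → ψ = 0.753
Converged at ψ = 0.753.

ψ = 0.753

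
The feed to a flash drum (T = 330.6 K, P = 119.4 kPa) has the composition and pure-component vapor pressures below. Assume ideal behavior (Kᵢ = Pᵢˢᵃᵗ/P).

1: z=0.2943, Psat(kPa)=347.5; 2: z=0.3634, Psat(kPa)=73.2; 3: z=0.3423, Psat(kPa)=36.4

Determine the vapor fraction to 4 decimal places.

Raoult's law: Kᵢ = Pᵢˢᵃᵗ/P = Pᵢˢᵃᵗ/119.4.
  K_1 = 347.5/119.4 = 2.910385, K_2 = 73.2/119.4 = 0.613065, K_3 = 36.4/119.4 = 0.304858
Let ψ = V/F and solve Σ zᵢ(Kᵢ−1)/(1+ψ(Kᵢ−1)) = 0.
Feasibility: ΣzᵢKᵢ = 1.1837, Σzᵢ/Kᵢ = 1.8167 — both > 1, two phases present.
Newton–Raphson from ψ = 0.5:
  ψ = 0.5000: g = -0.25150, g' = -0.7532 → ψ = 0.1661
  ψ = 0.1661: g = 0.00753, g' = -0.8925 → ψ = 0.1745
  ψ = 0.1745: g = 0.00005, g' = -0.8809 → ψ = 0.1746
Converged at ψ = 0.1746.

ψ = 0.1746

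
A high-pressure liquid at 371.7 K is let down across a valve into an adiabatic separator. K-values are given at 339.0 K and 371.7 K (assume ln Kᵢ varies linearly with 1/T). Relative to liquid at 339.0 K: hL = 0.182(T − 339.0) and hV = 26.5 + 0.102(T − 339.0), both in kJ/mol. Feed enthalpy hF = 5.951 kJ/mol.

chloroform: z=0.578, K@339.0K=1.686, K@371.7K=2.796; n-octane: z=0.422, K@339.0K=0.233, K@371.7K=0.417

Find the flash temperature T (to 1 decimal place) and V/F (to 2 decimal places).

T = 341.5 K, V/F = 0.21

Adiabatic flash: solve Rachford–Rice at each trial T, then check hF = ψ·hV(T) + (1−ψ)·hL(T).
  T = 339.0 K: K = (1.686, 0.233), RR gives ψ = 0.138, H_out = 3.668 kJ/mol
  T = 371.7 K: K = (2.796, 0.417), RR gives ψ = 0.756, H_out = 24.019 kJ/mol
  T = 355.4 K: K = (2.198, 0.316), RR gives ψ = 0.493, H_out = 15.405 kJ/mol
  T = 347.2 K: K = (1.931, 0.272), RR gives ψ = 0.341, H_out = 10.311 kJ/mol
  T = 343.1 K: K = (1.806, 0.252), RR gives ψ = 0.249, H_out = 7.270 kJ/mol
  T = 341.1 K: K = (1.747, 0.243), RR gives ψ = 0.198, H_out = 5.599 kJ/mol
Linear interpolation between T = 341.1 (H_out = 5.599) and T = 343.1 (H_out = 7.270) on hF = 5.951 gives T ≈ 341.5 K, at which ψ = 0.21.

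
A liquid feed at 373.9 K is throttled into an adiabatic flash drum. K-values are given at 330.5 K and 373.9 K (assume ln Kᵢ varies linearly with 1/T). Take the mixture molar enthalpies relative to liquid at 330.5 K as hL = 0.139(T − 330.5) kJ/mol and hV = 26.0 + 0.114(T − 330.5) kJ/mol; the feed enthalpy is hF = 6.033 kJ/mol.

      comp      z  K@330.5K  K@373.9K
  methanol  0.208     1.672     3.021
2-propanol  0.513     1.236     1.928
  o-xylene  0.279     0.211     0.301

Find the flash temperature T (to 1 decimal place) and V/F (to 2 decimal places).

Adiabatic flash: solve Rachford–Rice at each trial T, then check hF = ψ·hV(T) + (1−ψ)·hL(T).
  T = 330.5 K: K = (1.672, 1.236, 0.211), RR gives ψ = 0.132, H_out = 3.438 kJ/mol
  T = 373.9 K: K = (3.021, 1.928, 0.301), RR gives ψ = 0.791, H_out = 25.743 kJ/mol
  T = 352.2 K: K = (2.289, 1.565, 0.255), RR gives ψ = 0.588, H_out = 17.985 kJ/mol
  T = 341.4 K: K = (1.967, 1.397, 0.233), RR gives ψ = 0.423, H_out = 12.404 kJ/mol
  T = 335.9 K: K = (1.815, 1.315, 0.222), RR gives ψ = 0.301, H_out = 8.528 kJ/mol
  T = 333.2 K: K = (1.742, 1.275, 0.216), RR gives ψ = 0.224, H_out = 6.190 kJ/mol
  T = 331.9 K: K = (1.708, 1.256, 0.214), RR gives ψ = 0.182, H_out = 4.924 kJ/mol
Linear interpolation between T = 331.9 (H_out = 4.924) and T = 333.2 (H_out = 6.190) on hF = 6.033 gives T ≈ 333.0 K, at which ψ = 0.22.

T = 333.0 K, V/F = 0.22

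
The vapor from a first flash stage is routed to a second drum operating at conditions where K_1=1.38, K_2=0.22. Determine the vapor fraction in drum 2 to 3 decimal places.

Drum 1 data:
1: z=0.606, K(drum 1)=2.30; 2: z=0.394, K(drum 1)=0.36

V/F (drum 2) = 0.338

Drum 1:
Let ψ₁ = V/F and solve Σ zᵢ(Kᵢ−1)/(1+ψ₁(Kᵢ−1)) = 0.
Check two-phase: ΣzᵢKᵢ = 1.536 > 1 and Σzᵢ/Kᵢ = 1.358 > 1, so g(0) = 0.536 > 0 and g(1) = -0.358 < 0.
Binary case is linear: z₁(K₁−1)(1+ψ₁(K₂−1)) + z₂(K₂−1)(1+ψ₁(K₁−1)) = 0
⇒ ψ₁ = [z₁(K₁−1)+z₂(K₂−1)] / [−(K₁−1)(K₂−1)] = 0.5356/0.8320 = 0.644
Drum-1 compositions:
  1: x = 0.330, y = 0.759
  2: x = 0.670, y = 0.241
Drum-2 feed = drum-1 vapor: z₂ = (0.7588, 0.2412).
Drum 2:
Rachford–Rice: g(ψ₂) = Σ zᵢ(Kᵢ−1)/(1+ψ₂(Kᵢ−1)) = 0.
Feasibility: ΣzᵢKᵢ = 1.100, Σzᵢ/Kᵢ = 1.646 — both > 1, two phases present.
Binary case is linear: z₁(K₁−1)(1+ψ₂(K₂−1)) + z₂(K₂−1)(1+ψ₂(K₁−1)) = 0
⇒ ψ₂ = [z₁(K₁−1)+z₂(K₂−1)] / [−(K₁−1)(K₂−1)] = 0.1002/0.2964 = 0.338
  1: x = 0.672, y = 0.928
  2: x = 0.328, y = 0.072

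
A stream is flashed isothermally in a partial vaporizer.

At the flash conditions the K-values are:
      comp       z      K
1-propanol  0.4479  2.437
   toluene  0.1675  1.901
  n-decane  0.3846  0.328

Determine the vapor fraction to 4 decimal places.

Rachford–Rice: g(ψ) = Σ zᵢ(Kᵢ−1)/(1+ψ(Kᵢ−1)) = 0.
g(0) = ΣzᵢKᵢ − 1 = 0.5361 and g(1) = 1 − Σzᵢ/Kᵢ = -0.4445, so a root lies in (0, 1).
Newton iteration, ψ⁰ = 0.53:
  ψ = 0.5300: g = 0.06609, g' = -0.7793 → ψ = 0.6148
  ψ = 0.6148: g = -0.00156, g' = -0.8213 → ψ = 0.6129
Converged at ψ = 0.6129.

ψ = 0.6129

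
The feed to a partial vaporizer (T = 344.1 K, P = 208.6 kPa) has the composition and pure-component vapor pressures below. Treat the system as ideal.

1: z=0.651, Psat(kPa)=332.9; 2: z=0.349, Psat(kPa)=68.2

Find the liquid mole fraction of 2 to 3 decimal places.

Raoult's law: Kᵢ = Pᵢˢᵃᵗ/P = Pᵢˢᵃᵗ/208.6.
  K_1 = 332.9/208.6 = 1.59588, K_2 = 68.2/208.6 = 0.32694
Material balance + equilibrium reduce to Σ zᵢ(Kᵢ−1)/(1+ψ(Kᵢ−1)) = 0.
g(0) = ΣzᵢKᵢ − 1 = 0.153 and g(1) = 1 − Σzᵢ/Kᵢ = -0.475, so a root lies in (0, 1).
Binary case is linear: z₁(K₁−1)(1+ψ(K₂−1)) + z₂(K₂−1)(1+ψ(K₁−1)) = 0
⇒ ψ = [z₁(K₁−1)+z₂(K₂−1)] / [−(K₁−1)(K₂−1)] = 0.1530/0.4011 = 0.382
Compositions from xᵢ = zᵢ/(1+ψ(Kᵢ−1)), yᵢ = Kᵢxᵢ:
  1: x = 0.530, y = 0.846
  2: x = 0.470, y = 0.154

x_2 = 0.470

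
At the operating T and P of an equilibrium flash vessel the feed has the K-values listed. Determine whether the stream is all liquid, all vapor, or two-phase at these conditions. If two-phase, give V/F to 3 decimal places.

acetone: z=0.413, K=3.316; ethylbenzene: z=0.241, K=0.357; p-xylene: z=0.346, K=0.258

two-phase, V/F = 0.335

ΣzᵢKᵢ = 1.545; Σzᵢ/Kᵢ = 2.141.
Both exceed 1, so a two-phase solution exists.
Newton iteration, ψ⁰ = 0.5:
  ψ = 0.500: g = -0.1933, g' = -1.174 → ψ = 0.335
Converged at ψ = 0.335.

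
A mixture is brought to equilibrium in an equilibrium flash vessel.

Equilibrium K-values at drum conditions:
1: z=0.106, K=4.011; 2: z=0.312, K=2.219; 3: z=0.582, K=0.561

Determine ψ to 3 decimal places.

ψ = 0.572

Rachford–Rice: g(ψ) = Σ zᵢ(Kᵢ−1)/(1+ψ(Kᵢ−1)) = 0.
Check two-phase: ΣzᵢKᵢ = 1.444 > 1 and Σzᵢ/Kᵢ = 1.204 > 1, so g(0) = 0.444 > 0 and g(1) = -0.204 < 0.
Iterate (Newton) starting at ψ = 0.53:
  ψ = 0.530: g = 0.0210, g' = -0.504 → ψ = 0.572
Converged at ψ = 0.572.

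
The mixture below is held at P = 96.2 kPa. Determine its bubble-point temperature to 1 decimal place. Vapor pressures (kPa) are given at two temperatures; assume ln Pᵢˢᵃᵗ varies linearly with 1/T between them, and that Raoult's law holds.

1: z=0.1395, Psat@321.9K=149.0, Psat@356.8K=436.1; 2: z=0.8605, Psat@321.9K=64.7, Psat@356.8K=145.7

Bubble-point temperature: ΣzᵢPᵢˢᵃᵗ(T) = P. Interpolate ln Pᵢˢᵃᵗ = aᵢ + bᵢ/T.
  T = 321.9 K: ΣzᵢPᵢˢᵃᵗ = 76.46 kPa
  T = 356.8 K: ΣzᵢPᵢˢᵃᵗ = 186.21 kPa
  T = 339.4 K: ΣzᵢPᵢˢᵃᵗ = 122.02 kPa
  T = 330.6 K: ΣzᵢPᵢˢᵃᵗ = 97.01 kPa
  T = 326.2 K: ΣzᵢPᵢˢᵃᵗ = 86.13 kPa
  T = 328.4 K: ΣzᵢPᵢˢᵃᵗ = 91.44 kPa
Interpolating between 328.4 K and 330.6 K gives T ≈ 330.3 K.

T = 330.3 K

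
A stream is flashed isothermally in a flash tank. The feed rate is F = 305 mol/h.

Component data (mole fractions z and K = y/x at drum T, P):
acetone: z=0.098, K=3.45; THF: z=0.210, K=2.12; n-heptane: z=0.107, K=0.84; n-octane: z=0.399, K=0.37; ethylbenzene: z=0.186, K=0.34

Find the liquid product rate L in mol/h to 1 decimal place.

Let ψ = V/F and solve Σ zᵢ(Kᵢ−1)/(1+ψ(Kᵢ−1)) = 0.
g(0) = ΣzᵢKᵢ − 1 = 0.084 and g(1) = 1 − Σzᵢ/Kᵢ = -0.880, so a root lies in (0, 1).
Newton–Raphson from ψ = 0.62:
  ψ = 0.620: g = -0.4052, g' = -0.846 → ψ = 0.141
  ψ = 0.141: g = -0.0474, g' = -0.813 → ψ = 0.083
  ψ = 0.083: g = 0.0023, g' = -0.897 → ψ = 0.086
Converged at ψ = 0.086.
Then V = ψ·F = 0.0855·305 = 26.1 mol/h and L = F − V = 278.9 mol/h.

L = 278.9 mol/h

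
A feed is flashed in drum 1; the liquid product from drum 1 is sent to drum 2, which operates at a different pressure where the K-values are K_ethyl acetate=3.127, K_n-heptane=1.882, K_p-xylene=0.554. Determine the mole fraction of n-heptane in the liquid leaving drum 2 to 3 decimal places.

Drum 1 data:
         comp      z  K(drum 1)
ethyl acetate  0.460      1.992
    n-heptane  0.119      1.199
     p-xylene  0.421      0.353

x_n-heptane (drum 2) = 0.069

Drum 1:
Material balance + equilibrium reduce to Σ zᵢ(Kᵢ−1)/(1+ψ₁(Kᵢ−1)) = 0.
Check two-phase: ΣzᵢKᵢ = 1.208 > 1 and Σzᵢ/Kᵢ = 1.523 > 1, so g(0) = 0.208 > 0 and g(1) = -0.523 < 0.
Newton iteration, ψ₁⁰ = 0.55:
  ψ₁ = 0.550: g = -0.1063, g' = -0.618 → ψ₁ = 0.378
  ψ₁ = 0.378: g = -0.0067, g' = -0.552 → ψ₁ = 0.366
Converged at ψ₁ = 0.366.
Drum-1 compositions:
  ethyl acetate: x = 0.337, y = 0.672
  n-heptane: x = 0.111, y = 0.133
  p-xylene: x = 0.552, y = 0.195
Drum-2 feed = drum-1 liquid: z₂ = (0.3375, 0.1109, 0.5516).
Drum 2:
Rachford–Rice: g(ψ₂) = Σ zᵢ(Kᵢ−1)/(1+ψ₂(Kᵢ−1)) = 0.
g(0) = ΣzᵢKᵢ − 1 = 0.570 and g(1) = 1 − Σzᵢ/Kᵢ = -0.162, so a root lies in (0, 1).
Newton iteration, ψ₂⁰ = 0.52:
  ψ₂ = 0.520: g = 0.0876, g' = -0.571 → ψ₂ = 0.674
  ψ₂ = 0.674: g = 0.0048, g' = -0.516 → ψ₂ = 0.683
Converged at ψ₂ = 0.683.
  ethyl acetate: x = 0.138, y = 0.430
  n-heptane: x = 0.069, y = 0.130
  p-xylene: x = 0.793, y = 0.439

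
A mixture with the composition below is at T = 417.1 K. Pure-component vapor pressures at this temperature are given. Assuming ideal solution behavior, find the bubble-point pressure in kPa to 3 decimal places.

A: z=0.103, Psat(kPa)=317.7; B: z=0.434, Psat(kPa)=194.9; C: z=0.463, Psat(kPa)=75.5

Pbub = 152.266 kPa

At the bubble point ψ → 0, so ΣzᵢKᵢ = 1 with Kᵢ = Pᵢˢᵃᵗ/P ⇒ P = ΣzᵢPᵢˢᵃᵗ.
P = 0.103·317.7 + 0.434·194.9 + 0.463·75.5 = 152.266 kPa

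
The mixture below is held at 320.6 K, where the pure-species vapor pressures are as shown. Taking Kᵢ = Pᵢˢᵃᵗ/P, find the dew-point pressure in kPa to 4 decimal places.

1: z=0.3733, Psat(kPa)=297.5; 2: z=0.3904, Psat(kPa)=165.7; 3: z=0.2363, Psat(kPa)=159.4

Pdew = 196.3368 kPa

At the dew point ψ → 1, so Σzᵢ/Kᵢ = 1 with Kᵢ = Pᵢˢᵃᵗ/P ⇒ 1/P = Σzᵢ/Pᵢˢᵃᵗ.
1/P = 0.3733/297.5 + 0.3904/165.7 + 0.2363/159.4 = 0.0050933 ⇒ P = 196.3368 kPa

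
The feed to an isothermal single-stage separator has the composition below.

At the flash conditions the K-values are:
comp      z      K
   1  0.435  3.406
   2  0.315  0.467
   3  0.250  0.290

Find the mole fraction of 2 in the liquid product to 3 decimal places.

x_2 = 0.421

Let ψ = V/F and solve Σ zᵢ(Kᵢ−1)/(1+ψ(Kᵢ−1)) = 0.
g(0) = ΣzᵢKᵢ − 1 = 0.701 and g(1) = 1 − Σzᵢ/Kᵢ = -0.664, so a root lies in (0, 1).
Iterate (Newton) starting at ψ = 0.35:
  ψ = 0.350: g = 0.1256, g' = -1.100 → ψ = 0.464
  ψ = 0.464: g = 0.0067, g' = -1.000 → ψ = 0.471
Converged at ψ = 0.471.
Compositions from xᵢ = zᵢ/(1+ψ(Kᵢ−1)), yᵢ = Kᵢxᵢ:
  1: x = 0.204, y = 0.695
  2: x = 0.421, y = 0.196
  3: x = 0.376, y = 0.109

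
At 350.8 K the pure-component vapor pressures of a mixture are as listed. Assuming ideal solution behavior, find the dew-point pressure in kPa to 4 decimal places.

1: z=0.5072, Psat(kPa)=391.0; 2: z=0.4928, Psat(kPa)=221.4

At the dew point ψ → 1, so Σzᵢ/Kᵢ = 1 with Kᵢ = Pᵢˢᵃᵗ/P ⇒ 1/P = Σzᵢ/Pᵢˢᵃᵗ.
1/P = 0.5072/391.0 + 0.4928/221.4 = 0.0035230 ⇒ P = 283.8472 kPa

Pdew = 283.8472 kPa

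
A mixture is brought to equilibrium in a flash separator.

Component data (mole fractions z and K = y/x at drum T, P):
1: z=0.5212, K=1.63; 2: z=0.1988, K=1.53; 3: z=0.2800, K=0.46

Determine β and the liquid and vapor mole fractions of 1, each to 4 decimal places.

β = 0.8676, x_1 = 0.3370, y_1 = 0.5493

Material balance + equilibrium reduce to Σ zᵢ(Kᵢ−1)/(1+β(Kᵢ−1)) = 0.
Check two-phase: ΣzᵢKᵢ = 1.2825 > 1 and Σzᵢ/Kᵢ = 1.0584 > 1, so g(0) = 0.2825 > 0 and g(1) = -0.0584 < 0.
Newton–Raphson from β = 0.5:
  β = 0.5000: g = 0.12587, g' = -0.3077 → β = 0.9090
  β = 0.9090: g = -0.01708, g' = -0.4241 → β = 0.8687
  β = 0.8687: g = -0.00045, g' = -0.4023 → β = 0.8676
Converged at β = 0.8676.
Compositions from xᵢ = zᵢ/(1+β(Kᵢ−1)), yᵢ = Kᵢxᵢ:
  1: x = 0.3370, y = 0.5493
  2: x = 0.1362, y = 0.2084
  3: x = 0.5268, y = 0.2423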